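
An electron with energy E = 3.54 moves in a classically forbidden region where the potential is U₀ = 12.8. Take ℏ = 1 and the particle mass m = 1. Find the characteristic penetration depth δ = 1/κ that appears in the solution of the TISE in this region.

Since E < U₀ the TISE in this region is ψ'' = κ²ψ with κ = √(2m(U₀ − E))/ℏ.
κ = √(2 × 1 × 9.26) = 4.303. The penetration depth is δ = 1/κ = 0.232.

δ = 0.232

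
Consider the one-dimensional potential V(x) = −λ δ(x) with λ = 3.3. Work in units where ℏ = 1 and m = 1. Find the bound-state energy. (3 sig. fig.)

For x ≠ 0 the bound state is ψ ∝ e^{−κ|x|}; integrating the TISE across the delta gives the cusp condition 2κ = 2mλ/ℏ², so κ = 3.300.
Then E = −ℏ²κ²/(2m) = −mλ²/(2ℏ²) = -5.445.

E = -5.45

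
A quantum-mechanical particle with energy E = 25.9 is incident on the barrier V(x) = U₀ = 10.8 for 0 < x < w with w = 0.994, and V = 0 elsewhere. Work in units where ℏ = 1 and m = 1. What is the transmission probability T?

E > U₀: inside the barrier k₂ = √(2m(E − U₀))/ℏ = 5.495, k₂w = 5.462.
Matching at both interfaces gives T⁻¹ = 1 + U₀² sin²(k₂w) / [4E(E − U₀)] = 1.040, hence T = 0.962.

T = 0.962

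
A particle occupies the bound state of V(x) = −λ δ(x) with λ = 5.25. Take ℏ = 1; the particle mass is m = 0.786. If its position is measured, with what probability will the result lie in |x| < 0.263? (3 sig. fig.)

The normalised bound state is ψ = √κ e^{−κ|x|} with κ = mλ/ℏ² = 4.127.
P(|x| < d) = ∫_{−d}^{d} κ e^{−2κ|x|} dx = 1 − e^{−2κd} = 1 − e^{−2.171} = 0.8859.

P = 0.886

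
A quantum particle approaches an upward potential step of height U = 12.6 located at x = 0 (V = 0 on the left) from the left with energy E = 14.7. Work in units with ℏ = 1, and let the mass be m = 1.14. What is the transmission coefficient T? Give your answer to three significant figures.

The wavenumbers are k₁ = √(2mE)/ℏ = 5.789 on the left and k₂ = √(2m(E − U))/ℏ = 2.188 on the right.
Continuity of ψ and ψ′ at the step yields the reflection amplitude r = (k₁ − k₂)/(k₁ + k₂) = 0.4514; thus R = |r|² = 0.2038, T = 0.7962.

T = 0.796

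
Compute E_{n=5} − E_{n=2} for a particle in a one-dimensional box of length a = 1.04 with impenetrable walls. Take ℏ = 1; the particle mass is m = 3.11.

E_n = n²π²ℏ²/(2ma²), so ΔE = (5² − 2²) π²ℏ²/(2ma²).
ΔE = 21 × π² / (2 × 3.11 × 1.04²) = 30.81.

ΔE = 30.8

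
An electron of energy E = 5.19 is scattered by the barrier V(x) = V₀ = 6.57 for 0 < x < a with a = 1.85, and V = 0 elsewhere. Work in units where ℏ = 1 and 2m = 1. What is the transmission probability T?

E < V₀: inside the barrier ψ ∝ e^{±κx} with κ = √(2m(V₀ − E))/ℏ = 1.175.
κa = 2.173, sinh(κa) = 4.337.
The exact tunnelling result is T⁻¹ = 1 + V₀² sinh²(κa) / [4E(V₀ − E)] = 29.33, so T = 0.0341.

T = 0.0341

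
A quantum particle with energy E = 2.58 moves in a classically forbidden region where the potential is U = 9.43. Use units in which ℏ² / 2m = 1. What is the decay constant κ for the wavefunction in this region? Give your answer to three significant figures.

κ = 2.62

Since E < U the TISE in this region is ψ'' = κ²ψ with κ = √(2m(U − E))/ℏ.
κ = √(2 × 0.5 × 6.85) = 2.617.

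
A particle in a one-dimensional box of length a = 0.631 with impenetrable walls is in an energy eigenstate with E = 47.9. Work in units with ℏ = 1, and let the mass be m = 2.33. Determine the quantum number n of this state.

For an infinite well E_n = n²π²ℏ²/(2ma²), so n = (a/πℏ)√(2mE).
n = (0.631/π) × √(2 × 2.33 × 47.9) = 3.001 → n = 3.

n = 3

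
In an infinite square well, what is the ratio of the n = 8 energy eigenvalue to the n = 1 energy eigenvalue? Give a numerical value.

Since E_n ∝ n², the ratio is (8/1)² = 64.

64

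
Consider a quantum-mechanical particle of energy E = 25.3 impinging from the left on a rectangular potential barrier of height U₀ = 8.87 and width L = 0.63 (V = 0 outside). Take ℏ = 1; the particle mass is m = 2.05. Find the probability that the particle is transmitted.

T = 0.963

E > U₀: inside the barrier k₂ = √(2m(E − U₀))/ℏ = 8.207, k₂L = 5.171.
T = [1 + U₀² sin²(k₂L) / (4E(E − U₀))]⁻¹ = 1/1.038 = 0.963.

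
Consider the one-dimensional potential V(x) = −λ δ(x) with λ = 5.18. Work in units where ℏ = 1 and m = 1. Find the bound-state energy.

E = -13.4

For x ≠ 0 the bound state is ψ ∝ e^{−κ|x|}; integrating the TISE across the delta gives the cusp condition 2κ = 2mλ/ℏ², so κ = 5.180.
Then E = −ℏ²κ²/(2m) = −mλ²/(2ℏ²) = -13.42.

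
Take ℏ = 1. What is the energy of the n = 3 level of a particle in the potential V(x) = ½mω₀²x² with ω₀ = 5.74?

The oscillator eigenvalues are E_n = ℏω₀(n + ½), so E_3 = 5.74 × 3.5 = 20.09.

E = 20.1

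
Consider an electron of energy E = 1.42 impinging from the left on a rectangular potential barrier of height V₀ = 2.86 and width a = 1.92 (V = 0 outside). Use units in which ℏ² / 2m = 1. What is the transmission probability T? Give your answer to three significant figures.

Since E < V₀ the interior solution is evanescent with decay constant κ = √(2m(V₀ − E))/ℏ = 1.200.
κa = 2.304, sinh(κa) = 4.957.
Matching ψ, ψ′ at both faces gives T = [1 + V₀² sinh²(κa) / (4E(V₀ − E))]⁻¹ = 1/25.57 = 0.0391.

T = 0.0391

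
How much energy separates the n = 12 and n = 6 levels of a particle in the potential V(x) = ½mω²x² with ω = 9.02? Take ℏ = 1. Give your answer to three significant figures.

ΔE = 54.1

E_n = ℏω(n + ½), so ΔE = (12 − 6) ℏω = 6 × 9.02 = 54.12.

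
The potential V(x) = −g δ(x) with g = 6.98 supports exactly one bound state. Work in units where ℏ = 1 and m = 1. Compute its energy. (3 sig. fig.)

E = -24.4

The bound state is ψ(x) = √κ e^{−κ|x|}. The derivative jump ψ'(0⁺) − ψ'(0⁻) = −(2mg/ℏ²)ψ(0) fixes κ = mg/ℏ² = 6.980.
Then E = −ℏ²κ²/(2m) = −mg²/(2ℏ²) = -24.36.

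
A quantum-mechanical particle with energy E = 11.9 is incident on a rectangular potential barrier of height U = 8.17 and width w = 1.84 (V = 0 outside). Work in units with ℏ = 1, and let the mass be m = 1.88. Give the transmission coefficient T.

Above the barrier the interior wavenumber is k₂ = √(2m(E − U))/ℏ = 3.745, giving phase k₂w = 6.891.
Matching at both interfaces gives T⁻¹ = 1 + U² sin²(k₂w) / [4E(E − U)] = 1.123, hence T = 0.891.

T = 0.891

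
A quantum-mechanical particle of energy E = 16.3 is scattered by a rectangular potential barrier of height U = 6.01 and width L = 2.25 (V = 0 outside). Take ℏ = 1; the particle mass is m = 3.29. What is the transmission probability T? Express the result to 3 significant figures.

Above the barrier the interior wavenumber is k₂ = √(2m(E − U))/ℏ = 8.228, giving phase k₂L = 18.51.
Matching at both interfaces gives T⁻¹ = 1 + U² sin²(k₂L) / [4E(E − U)] = 1.006, hence T = 0.994.

T = 0.994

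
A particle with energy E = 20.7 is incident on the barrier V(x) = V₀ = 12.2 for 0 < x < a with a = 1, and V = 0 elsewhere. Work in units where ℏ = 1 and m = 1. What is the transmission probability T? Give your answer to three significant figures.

T = 0.872

Above the barrier the interior wavenumber is k₂ = √(2m(E − V₀))/ℏ = 4.123, giving phase k₂a = 4.123.
Matching at both interfaces gives T⁻¹ = 1 + V₀² sin²(k₂a) / [4E(E − V₀)] = 1.146, hence T = 0.872.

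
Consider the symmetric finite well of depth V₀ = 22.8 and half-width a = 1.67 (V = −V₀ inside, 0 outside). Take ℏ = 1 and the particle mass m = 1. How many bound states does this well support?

N = 8

Define the well-strength parameter z₀ = (a/ℏ)√(2mV₀) = 1.67 × √(2·1·22.8) = 11.28.
A new bound state (alternating even/odd) appears each time z₀ passes a multiple of π/2, so N = ⌊2z₀/π⌋ + 1 = ⌊7.179⌋ + 1 = 8.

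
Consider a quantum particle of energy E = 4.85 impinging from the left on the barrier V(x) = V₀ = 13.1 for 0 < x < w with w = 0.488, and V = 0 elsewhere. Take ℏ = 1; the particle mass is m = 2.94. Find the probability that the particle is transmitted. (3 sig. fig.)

Since E < V₀ the interior solution is evanescent with decay constant κ = √(2m(V₀ − E))/ℏ = 6.965.
κw = 3.399, sinh(κw) = 14.95.
The exact tunnelling result is T⁻¹ = 1 + V₀² sinh²(κw) / [4E(V₀ − E)] = 240.6, so T = 0.00416.

T = 0.00416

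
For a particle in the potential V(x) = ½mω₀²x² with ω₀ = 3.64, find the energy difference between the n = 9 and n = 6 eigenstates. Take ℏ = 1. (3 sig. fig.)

ΔE = 10.9

E_n = ℏω₀(n + ½), so ΔE = (9 − 6) ℏω₀ = 3 × 3.64 = 10.92.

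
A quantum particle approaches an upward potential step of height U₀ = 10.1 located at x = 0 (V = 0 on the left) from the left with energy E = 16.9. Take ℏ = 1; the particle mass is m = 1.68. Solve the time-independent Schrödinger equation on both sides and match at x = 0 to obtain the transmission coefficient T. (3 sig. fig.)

T = 0.950

The wavenumbers are k₁ = √(2mE)/ℏ = 7.536 on the left and k₂ = √(2m(E − U₀))/ℏ = 4.780 on the right.
Matching ψ and ψ′ at x = 0 gives r = (k₁ − k₂)/(k₁ + k₂), so R = r² = 0.05006 and T = 1 − R = 0.9499.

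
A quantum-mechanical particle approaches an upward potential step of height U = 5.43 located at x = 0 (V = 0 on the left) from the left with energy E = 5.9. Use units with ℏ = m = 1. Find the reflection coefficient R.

R = 0.313

The wavenumbers are k₁ = √(2mE)/ℏ = 3.435 on the left and k₂ = √(2m(E − U))/ℏ = 0.9695 on the right.
Matching ψ and ψ′ at x = 0 gives r = (k₁ − k₂)/(k₁ + k₂), so R = r² = 0.3133 and T = 1 − R = 0.6867.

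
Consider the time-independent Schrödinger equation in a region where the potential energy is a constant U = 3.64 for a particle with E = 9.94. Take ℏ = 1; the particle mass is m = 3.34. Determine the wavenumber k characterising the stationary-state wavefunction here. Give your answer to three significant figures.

k = 6.49

With E > U the solution is oscillatory, ψ ∝ e^{±ikx} with k = √(2m(E − U))/ℏ.
k = √(2 × 3.34 × 6.3) = 6.487.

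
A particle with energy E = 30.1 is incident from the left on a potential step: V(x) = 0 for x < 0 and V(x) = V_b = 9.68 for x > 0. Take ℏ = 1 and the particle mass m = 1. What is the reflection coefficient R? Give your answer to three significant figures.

R = 0.00935

The wavenumbers are k₁ = √(2mE)/ℏ = 7.759 on the left and k₂ = √(2m(E − V_b))/ℏ = 6.391 on the right.
Matching ψ and ψ′ at x = 0 gives r = (k₁ − k₂)/(k₁ + k₂), so R = r² = 0.009351 and T = 1 − R = 0.9906.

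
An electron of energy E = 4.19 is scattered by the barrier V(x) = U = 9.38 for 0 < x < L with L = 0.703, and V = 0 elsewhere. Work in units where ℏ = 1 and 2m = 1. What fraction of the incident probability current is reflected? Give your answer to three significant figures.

Since E < U the interior solution is evanescent with decay constant κ = √(2m(U − E))/ℏ = 2.278.
κL = 1.602, sinh(κL) = 2.380.
Matching ψ, ψ′ at both faces gives T = [1 + U² sinh²(κL) / (4E(U − E))]⁻¹ = 1/6.727 = 0.149.
R = 1 − T = 0.851.

R = 0.851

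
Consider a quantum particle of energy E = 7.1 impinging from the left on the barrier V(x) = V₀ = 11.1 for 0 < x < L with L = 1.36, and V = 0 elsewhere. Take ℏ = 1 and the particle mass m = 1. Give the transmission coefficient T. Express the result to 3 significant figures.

T = 0.00168

E < V₀: inside the barrier ψ ∝ e^{±κx} with κ = √(2m(V₀ − E))/ℏ = 2.828.
κL = 3.847, sinh(κL) = 23.41.
The exact tunnelling result is T⁻¹ = 1 + V₀² sinh²(κL) / [4E(V₀ − E)] = 595.3, so T = 0.00168.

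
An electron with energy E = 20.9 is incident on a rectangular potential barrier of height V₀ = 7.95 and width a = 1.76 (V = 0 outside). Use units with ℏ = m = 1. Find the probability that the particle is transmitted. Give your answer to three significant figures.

E > V₀: inside the barrier k₂ = √(2m(E − V₀))/ℏ = 5.089, k₂a = 8.957.
T = [1 + V₀² sin²(k₂a) / (4E(E − V₀))]⁻¹ = 1/1.012 = 0.988.

T = 0.988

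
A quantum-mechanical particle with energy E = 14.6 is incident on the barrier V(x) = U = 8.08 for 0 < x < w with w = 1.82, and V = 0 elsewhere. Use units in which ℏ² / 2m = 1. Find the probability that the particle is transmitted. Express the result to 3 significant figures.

T = 0.854

Above the barrier the interior wavenumber is k₂ = √(2m(E − U))/ℏ = 2.553, giving phase k₂w = 4.647.
Matching at both interfaces gives T⁻¹ = 1 + U² sin²(k₂w) / [4E(E − U)] = 1.171, hence T = 0.854.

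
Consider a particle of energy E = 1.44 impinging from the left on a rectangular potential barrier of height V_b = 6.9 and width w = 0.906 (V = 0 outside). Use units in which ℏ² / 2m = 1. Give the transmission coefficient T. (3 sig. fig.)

Since E < V_b the interior solution is evanescent with decay constant κ = √(2m(V_b − E))/ℏ = 2.337.
κw = 2.117, sinh(κw) = 4.093.
Matching ψ, ψ′ at both faces gives T = [1 + V_b² sinh²(κw) / (4E(V_b − E))]⁻¹ = 1/26.36 = 0.0379.

T = 0.0379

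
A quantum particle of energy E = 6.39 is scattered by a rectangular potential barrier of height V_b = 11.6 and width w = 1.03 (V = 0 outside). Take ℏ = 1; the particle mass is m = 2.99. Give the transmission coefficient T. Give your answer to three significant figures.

T = 0.0000402

Since E < V_b the interior solution is evanescent with decay constant κ = √(2m(V_b − E))/ℏ = 5.582.
κw = 5.749, sinh(κw) = 157.0.
The exact tunnelling result is T⁻¹ = 1 + V_b² sinh²(κw) / [4E(V_b − E)] = 24900, so T = 0.0000402.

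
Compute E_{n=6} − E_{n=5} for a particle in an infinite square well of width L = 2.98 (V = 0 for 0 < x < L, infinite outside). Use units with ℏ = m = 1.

ΔE = 6.11

E_n = n²π²ℏ²/(2mL²), so ΔE = (6² − 5²) π²ℏ²/(2mL²).
ΔE = 11 × π² / (2 × 1 × 2.98²) = 6.113.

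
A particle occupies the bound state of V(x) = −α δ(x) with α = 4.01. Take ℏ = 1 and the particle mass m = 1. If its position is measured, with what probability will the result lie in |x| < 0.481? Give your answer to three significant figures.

The normalised bound state is ψ = √κ e^{−κ|x|} with κ = mα/ℏ² = 4.010.
P(|x| < d) = ∫_{−d}^{d} κ e^{−2κ|x|} dx = 1 − e^{−2κd} = 1 − e^{−3.858} = 0.9789.

P = 0.979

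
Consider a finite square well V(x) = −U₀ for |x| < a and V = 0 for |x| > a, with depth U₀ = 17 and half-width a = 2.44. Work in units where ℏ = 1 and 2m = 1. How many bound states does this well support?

N = 7

The dimensionless depth is z₀ = a√(2mU₀)/ℏ = 2.44 × √(17.00) = 10.06.
The even/odd transcendental equations gain one root per π/2 in z₀, giving N = 1 + ⌊2z₀/π⌋ = 1 + ⌊6.405⌋ = 7.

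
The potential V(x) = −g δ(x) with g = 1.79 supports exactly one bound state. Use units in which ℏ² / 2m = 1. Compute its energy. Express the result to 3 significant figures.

The bound state is ψ(x) = √κ e^{−κ|x|}. The derivative jump ψ'(0⁺) − ψ'(0⁻) = −(2mg/ℏ²)ψ(0) fixes κ = mg/ℏ² = 0.8950.
Then E = −ℏ²κ²/(2m) = −mg²/(2ℏ²) = -0.8010.

E = -0.801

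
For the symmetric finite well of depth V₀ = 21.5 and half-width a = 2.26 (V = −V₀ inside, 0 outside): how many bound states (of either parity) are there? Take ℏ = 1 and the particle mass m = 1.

The dimensionless depth is z₀ = a√(2mV₀)/ℏ = 2.26 × √(43.00) = 14.82.
A new bound state (alternating even/odd) appears each time z₀ passes a multiple of π/2, so N = ⌊2z₀/π⌋ + 1 = ⌊9.435⌋ + 1 = 10.

N = 10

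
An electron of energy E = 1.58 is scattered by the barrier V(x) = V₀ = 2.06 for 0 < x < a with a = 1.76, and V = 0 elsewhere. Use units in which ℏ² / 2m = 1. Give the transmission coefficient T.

E < V₀: inside the barrier ψ ∝ e^{±κx} with κ = √(2m(V₀ − E))/ℏ = 0.6928.
κa = 1.219, sinh(κa) = 1.545.
The exact tunnelling result is T⁻¹ = 1 + V₀² sinh²(κa) / [4E(V₀ − E)] = 4.338, so T = 0.231.

T = 0.231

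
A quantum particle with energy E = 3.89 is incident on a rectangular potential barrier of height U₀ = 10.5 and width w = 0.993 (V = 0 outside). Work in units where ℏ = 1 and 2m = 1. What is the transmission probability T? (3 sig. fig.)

T = 0.0224

E < U₀: inside the barrier ψ ∝ e^{±κx} with κ = √(2m(U₀ − E))/ℏ = 2.571.
κw = 2.553, sinh(κw) = 6.384.
Matching ψ, ψ′ at both faces gives T = [1 + U₀² sinh²(κw) / (4E(U₀ − E))]⁻¹ = 1/44.68 = 0.0224.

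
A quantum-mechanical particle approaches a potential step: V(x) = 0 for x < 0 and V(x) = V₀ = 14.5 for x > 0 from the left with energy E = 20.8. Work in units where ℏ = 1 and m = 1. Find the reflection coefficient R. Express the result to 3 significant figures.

On each side the TISE gives plane waves with k = √(2m(E − V))/ℏ: k₁ = √(2·1·20.8) = 6.450, k₂ = √(2·1·6.3) = 3.550.
Continuity of ψ and ψ′ at the step yields the reflection amplitude r = (k₁ − k₂)/(k₁ + k₂) = 0.2900; thus R = |r|² = 0.08412, T = 0.9159.

R = 0.0841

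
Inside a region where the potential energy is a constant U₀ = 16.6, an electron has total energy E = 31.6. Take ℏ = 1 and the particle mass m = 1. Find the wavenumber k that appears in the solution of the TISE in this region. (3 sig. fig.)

With E > U₀ the solution is oscillatory, ψ ∝ e^{±ikx} with k = √(2m(E − U₀))/ℏ.
k = √(2 × 1 × 15) = 5.477.

k = 5.48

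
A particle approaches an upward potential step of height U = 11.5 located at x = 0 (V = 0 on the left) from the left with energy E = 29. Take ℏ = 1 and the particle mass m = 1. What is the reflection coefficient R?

R = 0.0158

The wavenumbers are k₁ = √(2mE)/ℏ = 7.616 on the left and k₂ = √(2m(E − U))/ℏ = 5.916 on the right.
Continuity of ψ and ψ′ at the step yields the reflection amplitude r = (k₁ − k₂)/(k₁ + k₂) = 0.1256; thus R = |r|² = 0.01578, T = 0.9842.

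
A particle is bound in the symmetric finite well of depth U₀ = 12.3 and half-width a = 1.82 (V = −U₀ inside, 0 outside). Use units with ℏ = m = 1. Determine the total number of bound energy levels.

N = 6

Define the well-strength parameter z₀ = (a/ℏ)√(2mU₀) = 1.82 × √(2·1·12.3) = 9.027.
A new bound state (alternating even/odd) appears each time z₀ passes a multiple of π/2, so N = ⌊2z₀/π⌋ + 1 = ⌊5.747⌋ + 1 = 6.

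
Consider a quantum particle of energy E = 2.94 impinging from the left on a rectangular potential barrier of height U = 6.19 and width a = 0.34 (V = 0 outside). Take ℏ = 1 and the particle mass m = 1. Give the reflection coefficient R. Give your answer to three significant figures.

R = 0.490

E < U: inside the barrier ψ ∝ e^{±κx} with κ = √(2m(U − E))/ℏ = 2.550.
κa = 0.8668, sinh(κa) = 0.9795.
Matching ψ, ψ′ at both faces gives T = [1 + U² sinh²(κa) / (4E(U − E))]⁻¹ = 1/1.962 = 0.510.
R = 1 − T = 0.490.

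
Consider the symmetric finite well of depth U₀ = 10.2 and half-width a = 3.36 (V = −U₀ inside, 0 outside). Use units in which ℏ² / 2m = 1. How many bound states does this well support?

Define the well-strength parameter z₀ = (a/ℏ)√(2mU₀) = 3.36 × √(2·0.5·10.2) = 10.73.
A new bound state (alternating even/odd) appears each time z₀ passes a multiple of π/2, so N = ⌊2z₀/π⌋ + 1 = ⌊6.832⌋ + 1 = 7.

N = 7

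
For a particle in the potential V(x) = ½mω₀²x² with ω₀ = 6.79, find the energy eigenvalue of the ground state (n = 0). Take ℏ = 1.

The oscillator eigenvalues are E_n = ℏω₀(n + ½), so E_0 = 6.79 × 0.5 = 3.395.

E = 3.40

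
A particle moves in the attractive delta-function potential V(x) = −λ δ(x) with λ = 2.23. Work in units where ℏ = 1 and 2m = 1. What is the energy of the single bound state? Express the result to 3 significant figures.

E = -1.24

The bound state is ψ(x) = √κ e^{−κ|x|}. The derivative jump ψ'(0⁺) − ψ'(0⁻) = −(2mλ/ℏ²)ψ(0) fixes κ = mλ/ℏ² = 1.115.
Then E = −ℏ²κ²/(2m) = −mλ²/(2ℏ²) = -1.243.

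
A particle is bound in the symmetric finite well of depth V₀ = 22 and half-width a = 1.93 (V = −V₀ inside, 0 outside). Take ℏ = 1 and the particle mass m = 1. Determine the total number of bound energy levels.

The dimensionless depth is z₀ = a√(2mV₀)/ℏ = 1.93 × √(44.00) = 12.80.
The even/odd transcendental equations gain one root per π/2 in z₀, giving N = 1 + ⌊2z₀/π⌋ = 1 + ⌊8.150⌋ = 9.

N = 9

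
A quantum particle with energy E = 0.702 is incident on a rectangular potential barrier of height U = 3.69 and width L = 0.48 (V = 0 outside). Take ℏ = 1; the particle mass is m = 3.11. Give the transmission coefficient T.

T = 0.0390

Since E < U the interior solution is evanescent with decay constant κ = √(2m(U − E))/ℏ = 4.311.
κL = 2.069, sinh(κL) = 3.897.
The exact tunnelling result is T⁻¹ = 1 + U² sinh²(κL) / [4E(U − E)] = 25.64, so T = 0.0390.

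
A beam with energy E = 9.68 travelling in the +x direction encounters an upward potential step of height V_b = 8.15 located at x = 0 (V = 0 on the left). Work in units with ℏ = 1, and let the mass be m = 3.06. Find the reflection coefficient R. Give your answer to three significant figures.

On each side the TISE gives plane waves with k = √(2m(E − V))/ℏ: k₁ = √(2·3.06·9.68) = 7.697, k₂ = √(2·3.06·1.53) = 3.060.
Matching ψ and ψ′ at x = 0 gives r = (k₁ − k₂)/(k₁ + k₂), so R = r² = 0.1858 and T = 1 − R = 0.8142.

R = 0.186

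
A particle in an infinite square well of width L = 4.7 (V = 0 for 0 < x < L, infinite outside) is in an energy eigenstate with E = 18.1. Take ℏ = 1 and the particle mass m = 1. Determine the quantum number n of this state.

From E_n = n²π²ℏ²/(2mL²) invert to n = √(2mL²E)/(πℏ).
n = (4.7/π) × √(2 × 1 × 18.1) = 9.001 → n = 9.

n = 9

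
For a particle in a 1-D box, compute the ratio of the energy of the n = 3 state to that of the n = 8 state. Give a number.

0.140625

E_n = n²π²ℏ²/(2mL²) so the ratio is n₂²/n₁² = 9/64 = 0.140625.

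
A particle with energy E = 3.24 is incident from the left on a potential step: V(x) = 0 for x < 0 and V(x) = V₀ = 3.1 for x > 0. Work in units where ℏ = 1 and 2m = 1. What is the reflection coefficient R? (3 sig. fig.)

R = 0.430

On each side the TISE gives plane waves with k = √(2m(E − V))/ℏ: k₁ = √(2·½·3.24) = 1.800, k₂ = √(2·½·0.14) = 0.3742.
Matching ψ and ψ′ at x = 0 gives r = (k₁ − k₂)/(k₁ + k₂), so R = r² = 0.4301 and T = 1 − R = 0.5699.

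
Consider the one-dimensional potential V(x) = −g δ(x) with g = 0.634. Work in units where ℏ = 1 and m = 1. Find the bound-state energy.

E = -0.201

For x ≠ 0 the bound state is ψ ∝ e^{−κ|x|}; integrating the TISE across the delta gives the cusp condition 2κ = 2mg/ℏ², so κ = 0.6340.
Then E = −ℏ²κ²/(2m) = −mg²/(2ℏ²) = -0.2010.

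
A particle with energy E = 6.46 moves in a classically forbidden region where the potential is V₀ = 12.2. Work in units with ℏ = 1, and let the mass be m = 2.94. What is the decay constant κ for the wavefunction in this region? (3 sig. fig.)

Since E < V₀ the TISE in this region is ψ'' = κ²ψ with κ = √(2m(V₀ − E))/ℏ.
κ = √(2 × 2.94 × 5.74) = 5.810.

κ = 5.81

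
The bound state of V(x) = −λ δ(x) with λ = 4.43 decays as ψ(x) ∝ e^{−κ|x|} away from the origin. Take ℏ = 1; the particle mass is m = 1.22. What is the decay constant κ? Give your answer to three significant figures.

Integrating the TISE across x = 0 gives the cusp condition ψ'(0⁺) − ψ'(0⁻) = −(2mλ/ℏ²)ψ(0).
With ψ ∝ e^{−κ|x|} this yields −2κ = −2mλ/ℏ², so κ = mλ/ℏ² = 5.405.

κ = 5.40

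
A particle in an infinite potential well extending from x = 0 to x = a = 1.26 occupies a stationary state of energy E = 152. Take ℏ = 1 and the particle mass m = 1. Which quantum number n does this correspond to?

n = 7

For an infinite well E_n = n²π²ℏ²/(2ma²), so n = (a/πℏ)√(2mE).
n = (1.26/π) × √(2 × 1 × 152) = 6.993 → n = 7.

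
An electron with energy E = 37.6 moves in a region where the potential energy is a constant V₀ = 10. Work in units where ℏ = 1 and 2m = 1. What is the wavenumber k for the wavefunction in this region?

k = 5.25

With E > V₀ the solution is oscillatory, ψ ∝ e^{±ikx} with k = √(2m(E − V₀))/ℏ.
k = √(2 × 0.5 × 27.6) = 5.254.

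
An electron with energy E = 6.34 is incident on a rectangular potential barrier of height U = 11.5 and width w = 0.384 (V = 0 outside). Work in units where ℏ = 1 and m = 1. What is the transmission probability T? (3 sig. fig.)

T = 0.286

Since E < U the interior solution is evanescent with decay constant κ = √(2m(U − E))/ℏ = 3.212.
κw = 1.234, sinh(κw) = 1.571.
Matching ψ, ψ′ at both faces gives T = [1 + U² sinh²(κw) / (4E(U − E))]⁻¹ = 1/3.495 = 0.286.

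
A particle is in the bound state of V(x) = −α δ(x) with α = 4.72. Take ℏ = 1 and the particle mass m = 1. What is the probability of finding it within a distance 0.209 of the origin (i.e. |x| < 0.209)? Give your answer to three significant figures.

The normalised bound state is ψ = √κ e^{−κ|x|} with κ = mα/ℏ² = 4.720.
P(|x| < d) = ∫_{−d}^{d} κ e^{−2κ|x|} dx = 1 − e^{−2κd} = 1 − e^{−1.973} = 0.8610.

P = 0.861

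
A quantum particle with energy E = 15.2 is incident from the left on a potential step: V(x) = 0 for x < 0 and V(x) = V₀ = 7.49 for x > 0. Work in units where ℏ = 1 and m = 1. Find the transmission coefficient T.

T = 0.972

On each side the TISE gives plane waves with k = √(2m(E − V))/ℏ: k₁ = √(2·1·15.2) = 5.514, k₂ = √(2·1·7.71) = 3.927.
Continuity of ψ and ψ′ at the step yields the reflection amplitude r = (k₁ − k₂)/(k₁ + k₂) = 0.1681; thus R = |r|² = 0.02825, T = 0.9717.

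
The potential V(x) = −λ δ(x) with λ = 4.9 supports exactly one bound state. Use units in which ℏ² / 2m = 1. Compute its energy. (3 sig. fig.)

The bound state is ψ(x) = √κ e^{−κ|x|}. The derivative jump ψ'(0⁺) − ψ'(0⁻) = −(2mλ/ℏ²)ψ(0) fixes κ = mλ/ℏ² = 2.450.
Then E = −ℏ²κ²/(2m) = −mλ²/(2ℏ²) = -6.003.

E = -6.00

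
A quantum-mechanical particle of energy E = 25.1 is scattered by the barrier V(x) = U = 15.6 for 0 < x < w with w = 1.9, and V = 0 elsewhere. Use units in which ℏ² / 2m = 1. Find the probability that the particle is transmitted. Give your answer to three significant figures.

Above the barrier the interior wavenumber is k₂ = √(2m(E − U))/ℏ = 3.082, giving phase k₂w = 5.856.
T = [1 + U² sin²(k₂w) / (4E(E − U))]⁻¹ = 1/1.044 = 0.958.

T = 0.958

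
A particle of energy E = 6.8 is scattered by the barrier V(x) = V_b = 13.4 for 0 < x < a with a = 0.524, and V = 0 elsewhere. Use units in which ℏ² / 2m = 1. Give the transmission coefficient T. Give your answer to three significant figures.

T = 0.238

Since E < V_b the interior solution is evanescent with decay constant κ = √(2m(V_b − E))/ℏ = 2.569.
κa = 1.346, sinh(κa) = 1.791.
The exact tunnelling result is T⁻¹ = 1 + V_b² sinh²(κa) / [4E(V_b − E)] = 4.209, so T = 0.238.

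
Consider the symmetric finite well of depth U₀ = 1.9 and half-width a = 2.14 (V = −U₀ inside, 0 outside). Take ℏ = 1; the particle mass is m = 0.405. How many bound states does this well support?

N = 2

Define the well-strength parameter z₀ = (a/ℏ)√(2mU₀) = 2.14 × √(2·0.405·1.9) = 2.655.
A new bound state (alternating even/odd) appears each time z₀ passes a multiple of π/2, so N = ⌊2z₀/π⌋ + 1 = ⌊1.690⌋ + 1 = 2.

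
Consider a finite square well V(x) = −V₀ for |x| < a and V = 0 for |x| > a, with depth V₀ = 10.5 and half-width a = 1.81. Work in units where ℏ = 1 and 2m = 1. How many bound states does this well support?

N = 4

The dimensionless depth is z₀ = a√(2mV₀)/ℏ = 1.81 × √(10.50) = 5.865.
The even/odd transcendental equations gain one root per π/2 in z₀, giving N = 1 + ⌊2z₀/π⌋ = 1 + ⌊3.734⌋ = 4.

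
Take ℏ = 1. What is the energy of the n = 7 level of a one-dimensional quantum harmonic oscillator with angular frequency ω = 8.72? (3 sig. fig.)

The oscillator eigenvalues are E_n = ℏω(n + ½), so E_7 = 8.72 × 7.5 = 65.40.

E = 65.4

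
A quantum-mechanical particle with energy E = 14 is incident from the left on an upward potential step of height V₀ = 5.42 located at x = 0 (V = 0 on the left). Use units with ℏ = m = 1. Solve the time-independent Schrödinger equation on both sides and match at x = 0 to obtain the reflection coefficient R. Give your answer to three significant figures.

R = 0.0148

On each side the TISE gives plane waves with k = √(2m(E − V))/ℏ: k₁ = √(2·1·14) = 5.292, k₂ = √(2·1·8.58) = 4.142.
Matching ψ and ψ′ at x = 0 gives r = (k₁ − k₂)/(k₁ + k₂), so R = r² = 0.01483 and T = 1 − R = 0.9852.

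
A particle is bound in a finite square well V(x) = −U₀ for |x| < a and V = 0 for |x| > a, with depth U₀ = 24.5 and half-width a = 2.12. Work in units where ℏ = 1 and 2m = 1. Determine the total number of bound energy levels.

N = 7

The dimensionless depth is z₀ = a√(2mU₀)/ℏ = 2.12 × √(24.50) = 10.49.
A new bound state (alternating even/odd) appears each time z₀ passes a multiple of π/2, so N = ⌊2z₀/π⌋ + 1 = ⌊6.680⌋ + 1 = 7.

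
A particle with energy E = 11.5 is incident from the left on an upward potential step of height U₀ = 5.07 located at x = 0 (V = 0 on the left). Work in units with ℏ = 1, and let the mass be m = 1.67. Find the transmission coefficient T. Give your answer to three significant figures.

T = 0.979

The wavenumbers are k₁ = √(2mE)/ℏ = 6.198 on the left and k₂ = √(2m(E − U₀))/ℏ = 4.634 on the right.
Matching ψ and ψ′ at x = 0 gives r = (k₁ − k₂)/(k₁ + k₂), so R = r² = 0.02083 and T = 1 − R = 0.9792.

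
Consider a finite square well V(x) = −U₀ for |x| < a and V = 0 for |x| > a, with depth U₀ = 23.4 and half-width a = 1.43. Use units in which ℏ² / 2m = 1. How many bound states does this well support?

The dimensionless depth is z₀ = a√(2mU₀)/ℏ = 1.43 × √(23.40) = 6.917.
A new bound state (alternating even/odd) appears each time z₀ passes a multiple of π/2, so N = ⌊2z₀/π⌋ + 1 = ⌊4.404⌋ + 1 = 5.

N = 5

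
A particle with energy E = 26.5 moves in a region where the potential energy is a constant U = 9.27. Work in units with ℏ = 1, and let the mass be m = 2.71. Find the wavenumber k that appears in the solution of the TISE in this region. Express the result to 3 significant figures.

k = 9.66

With E > U the solution is oscillatory, ψ ∝ e^{±ikx} with k = √(2m(E − U))/ℏ.
k = √(2 × 2.71 × 17.23) = 9.664.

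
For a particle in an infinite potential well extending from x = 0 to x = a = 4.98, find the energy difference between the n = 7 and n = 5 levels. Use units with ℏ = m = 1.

E_n = n²π²ℏ²/(2ma²), so ΔE = (7² − 5²) π²ℏ²/(2ma²).
ΔE = 24 × π² / (2 × 1 × 4.98²) = 4.776.

ΔE = 4.78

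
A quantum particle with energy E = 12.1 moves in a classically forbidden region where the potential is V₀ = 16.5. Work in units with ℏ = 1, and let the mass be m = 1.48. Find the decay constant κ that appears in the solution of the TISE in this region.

Since E < V₀ the TISE in this region is ψ'' = κ²ψ with κ = √(2m(V₀ − E))/ℏ.
κ = √(2 × 1.48 × 4.4) = 3.609.

κ = 3.61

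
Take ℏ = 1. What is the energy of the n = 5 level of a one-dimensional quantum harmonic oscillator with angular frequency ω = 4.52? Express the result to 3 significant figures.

Using E_n = (n + ½)ℏω: E_5 = 5.5 × 4.52 = 24.86.

E = 24.9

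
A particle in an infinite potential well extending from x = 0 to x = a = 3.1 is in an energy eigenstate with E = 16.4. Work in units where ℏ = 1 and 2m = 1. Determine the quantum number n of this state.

For an infinite well E_n = n²π²ℏ²/(2ma²), so n = (a/πℏ)√(2mE).
n = (3.1/π) × √(2 × 0.5 × 16.4) = 3.996 → n = 4.

n = 4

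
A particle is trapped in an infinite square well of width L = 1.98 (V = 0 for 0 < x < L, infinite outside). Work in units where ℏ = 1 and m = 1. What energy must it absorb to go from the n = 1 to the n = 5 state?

E_n = n²π²ℏ²/(2mL²), so ΔE = (5² − 1²) π²ℏ²/(2mL²).
ΔE = 24 × π² / (2 × 1 × 1.98²) = 30.21.

ΔE = 30.2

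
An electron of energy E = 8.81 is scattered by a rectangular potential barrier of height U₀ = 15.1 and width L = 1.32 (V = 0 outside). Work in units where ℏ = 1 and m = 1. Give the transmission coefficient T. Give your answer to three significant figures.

E < U₀: inside the barrier ψ ∝ e^{±κx} with κ = √(2m(U₀ − E))/ℏ = 3.547.
κL = 4.682, sinh(κL) = 53.98.
Matching ψ, ψ′ at both faces gives T = [1 + U₀² sinh²(κL) / (4E(U₀ − E))]⁻¹ = 1/2998 = 0.000334.

T = 0.000334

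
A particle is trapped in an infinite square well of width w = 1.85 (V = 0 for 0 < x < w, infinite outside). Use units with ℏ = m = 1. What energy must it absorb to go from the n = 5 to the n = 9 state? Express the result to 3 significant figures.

E_n = n²π²ℏ²/(2mw²), so ΔE = (9² − 5²) π²ℏ²/(2mw²).
ΔE = 56 × π² / (2 × 1 × 1.85²) = 80.74.

ΔE = 80.7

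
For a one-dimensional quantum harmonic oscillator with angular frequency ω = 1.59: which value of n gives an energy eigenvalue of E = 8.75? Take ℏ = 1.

E_n = ℏω(n + ½) ⇒ n = E/(ℏω) − ½ = 8.75/1.59 − 0.5 = 5.003 → n = 5.

n = 5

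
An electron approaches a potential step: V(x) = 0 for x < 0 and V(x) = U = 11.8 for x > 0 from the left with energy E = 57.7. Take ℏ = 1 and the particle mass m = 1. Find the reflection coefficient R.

R = 0.00326

On each side the TISE gives plane waves with k = √(2m(E − V))/ℏ: k₁ = √(2·1·57.7) = 10.74, k₂ = √(2·1·45.9) = 9.581.
Matching ψ and ψ′ at x = 0 gives r = (k₁ − k₂)/(k₁ + k₂), so R = r² = 0.003264 and T = 1 − R = 0.9967.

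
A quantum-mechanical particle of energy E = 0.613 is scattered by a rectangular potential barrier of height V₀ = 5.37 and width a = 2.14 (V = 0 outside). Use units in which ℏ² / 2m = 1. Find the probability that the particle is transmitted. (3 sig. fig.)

T = 0.000143

E < V₀: inside the barrier ψ ∝ e^{±κx} with κ = √(2m(V₀ − E))/ℏ = 2.181.
κa = 4.667, sinh(κa) = 53.21.
Matching ψ, ψ′ at both faces gives T = [1 + V₀² sinh²(κa) / (4E(V₀ − E))]⁻¹ = 1/7000 = 0.000143.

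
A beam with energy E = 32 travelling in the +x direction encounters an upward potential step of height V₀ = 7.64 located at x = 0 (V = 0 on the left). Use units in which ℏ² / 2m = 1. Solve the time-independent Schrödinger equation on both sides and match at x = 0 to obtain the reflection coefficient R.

On each side the TISE gives plane waves with k = √(2m(E − V))/ℏ: k₁ = √(2·½·32) = 5.657, k₂ = √(2·½·24.36) = 4.936.
Continuity of ψ and ψ′ at the step yields the reflection amplitude r = (k₁ − k₂)/(k₁ + k₂) = 0.06809; thus R = |r|² = 0.004637, T = 0.9954.

R = 0.00464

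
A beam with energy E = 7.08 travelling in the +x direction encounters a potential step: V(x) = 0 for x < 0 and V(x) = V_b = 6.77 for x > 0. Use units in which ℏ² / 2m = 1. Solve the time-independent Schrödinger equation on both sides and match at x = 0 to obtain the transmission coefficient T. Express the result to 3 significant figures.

On each side the TISE gives plane waves with k = √(2m(E − V))/ℏ: k₁ = √(2·½·7.08) = 2.661, k₂ = √(2·½·0.31) = 0.5568.
Continuity of ψ and ψ′ at the step yields the reflection amplitude r = (k₁ − k₂)/(k₁ + k₂) = 0.6539; thus R = |r|² = 0.4276, T = 0.5724.

T = 0.572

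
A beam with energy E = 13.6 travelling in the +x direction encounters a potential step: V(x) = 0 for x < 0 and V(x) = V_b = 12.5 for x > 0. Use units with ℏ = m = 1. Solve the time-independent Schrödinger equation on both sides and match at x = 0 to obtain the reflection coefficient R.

R = 0.310

The wavenumbers are k₁ = √(2mE)/ℏ = 5.215 on the left and k₂ = √(2m(E − V_b))/ℏ = 1.483 on the right.
Matching ψ and ψ′ at x = 0 gives r = (k₁ − k₂)/(k₁ + k₂), so R = r² = 0.3104 and T = 1 − R = 0.6896.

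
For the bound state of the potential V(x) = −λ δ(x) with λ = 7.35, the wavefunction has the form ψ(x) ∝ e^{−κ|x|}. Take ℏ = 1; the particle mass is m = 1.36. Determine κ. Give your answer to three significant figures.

κ = 10.00

Integrating the TISE across x = 0 gives the cusp condition ψ'(0⁺) − ψ'(0⁻) = −(2mλ/ℏ²)ψ(0).
With ψ ∝ e^{−κ|x|} this yields −2κ = −2mλ/ℏ², so κ = mλ/ℏ² = 9.996.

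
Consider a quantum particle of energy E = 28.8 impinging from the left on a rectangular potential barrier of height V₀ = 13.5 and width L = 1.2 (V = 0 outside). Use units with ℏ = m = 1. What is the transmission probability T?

Above the barrier the interior wavenumber is k₂ = √(2m(E − V₀))/ℏ = 5.532, giving phase k₂L = 6.638.
Matching at both interfaces gives T⁻¹ = 1 + V₀² sin²(k₂L) / [4E(E − V₀)] = 1.012, hence T = 0.988.

T = 0.988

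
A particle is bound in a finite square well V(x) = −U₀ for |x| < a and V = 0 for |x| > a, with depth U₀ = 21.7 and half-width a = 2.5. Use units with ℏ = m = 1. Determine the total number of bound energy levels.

N = 11

The dimensionless depth is z₀ = a√(2mU₀)/ℏ = 2.5 × √(43.40) = 16.47.
The even/odd transcendental equations gain one root per π/2 in z₀, giving N = 1 + ⌊2z₀/π⌋ = 1 + ⌊10.48⌋ = 11.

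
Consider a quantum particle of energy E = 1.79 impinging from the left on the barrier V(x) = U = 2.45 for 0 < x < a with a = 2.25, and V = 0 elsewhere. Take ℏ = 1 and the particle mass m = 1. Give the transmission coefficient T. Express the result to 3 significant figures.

T = 0.0178

E < U: inside the barrier ψ ∝ e^{±κx} with κ = √(2m(U − E))/ℏ = 1.149.
κa = 2.585, sinh(κa) = 6.594.
Matching ψ, ψ′ at both faces gives T = [1 + U² sinh²(κa) / (4E(U − E))]⁻¹ = 1/56.23 = 0.0178.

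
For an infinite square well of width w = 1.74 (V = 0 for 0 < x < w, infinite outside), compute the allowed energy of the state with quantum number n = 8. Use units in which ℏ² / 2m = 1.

The infinite-well eigenfunctions ψ_n = √(2/w) sin(nπx/w) vanish at both walls, giving E_n = n²π²ℏ²/(2mw²).
E_8 = 8² × π² / (2 × 0.5 × 1.74²) = 208.6.

E = 209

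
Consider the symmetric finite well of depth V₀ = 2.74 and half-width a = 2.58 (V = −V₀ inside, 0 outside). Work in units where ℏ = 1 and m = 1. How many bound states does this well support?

N = 4

The dimensionless depth is z₀ = a√(2mV₀)/ℏ = 2.58 × √(5.480) = 6.040.
A new bound state (alternating even/odd) appears each time z₀ passes a multiple of π/2, so N = ⌊2z₀/π⌋ + 1 = ⌊3.845⌋ + 1 = 4.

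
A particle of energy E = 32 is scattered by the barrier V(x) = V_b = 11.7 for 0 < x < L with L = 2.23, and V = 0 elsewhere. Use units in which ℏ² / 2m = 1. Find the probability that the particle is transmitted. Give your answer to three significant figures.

Above the barrier the interior wavenumber is k₂ = √(2m(E − V_b))/ℏ = 4.506, giving phase k₂L = 10.05.
Matching at both interfaces gives T⁻¹ = 1 + V_b² sin²(k₂L) / [4E(E − V_b)] = 1.018, hence T = 0.982.

T = 0.982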